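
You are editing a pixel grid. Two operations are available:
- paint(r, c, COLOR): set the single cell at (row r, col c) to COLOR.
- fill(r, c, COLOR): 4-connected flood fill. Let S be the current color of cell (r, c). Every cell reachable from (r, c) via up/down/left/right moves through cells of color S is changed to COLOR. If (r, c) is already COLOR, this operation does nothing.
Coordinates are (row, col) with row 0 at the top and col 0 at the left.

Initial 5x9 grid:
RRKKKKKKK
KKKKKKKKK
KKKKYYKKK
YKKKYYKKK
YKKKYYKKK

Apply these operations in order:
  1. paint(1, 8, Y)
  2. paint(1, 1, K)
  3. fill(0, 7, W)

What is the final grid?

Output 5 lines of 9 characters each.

After op 1 paint(1,8,Y):
RRKKKKKKK
KKKKKKKKY
KKKKYYKKK
YKKKYYKKK
YKKKYYKKK
After op 2 paint(1,1,K):
RRKKKKKKK
KKKKKKKKY
KKKKYYKKK
YKKKYYKKK
YKKKYYKKK
After op 3 fill(0,7,W) [34 cells changed]:
RRWWWWWWW
WWWWWWWWY
WWWWYYWWW
YWWWYYWWW
YWWWYYWWW

Answer: RRWWWWWWW
WWWWWWWWY
WWWWYYWWW
YWWWYYWWW
YWWWYYWWW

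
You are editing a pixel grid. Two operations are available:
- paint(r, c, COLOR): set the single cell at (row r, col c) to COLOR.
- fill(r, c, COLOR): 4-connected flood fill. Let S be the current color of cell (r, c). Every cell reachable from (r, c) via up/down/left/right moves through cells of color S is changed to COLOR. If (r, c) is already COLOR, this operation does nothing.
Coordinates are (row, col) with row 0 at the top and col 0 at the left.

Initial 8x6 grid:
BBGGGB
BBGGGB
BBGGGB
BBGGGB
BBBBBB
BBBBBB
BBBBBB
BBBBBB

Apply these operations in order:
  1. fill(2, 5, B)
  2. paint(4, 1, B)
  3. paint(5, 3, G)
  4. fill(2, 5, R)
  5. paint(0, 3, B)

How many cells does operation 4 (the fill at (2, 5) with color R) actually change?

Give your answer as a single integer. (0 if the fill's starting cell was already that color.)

Answer: 35

Derivation:
After op 1 fill(2,5,B) [0 cells changed]:
BBGGGB
BBGGGB
BBGGGB
BBGGGB
BBBBBB
BBBBBB
BBBBBB
BBBBBB
After op 2 paint(4,1,B):
BBGGGB
BBGGGB
BBGGGB
BBGGGB
BBBBBB
BBBBBB
BBBBBB
BBBBBB
After op 3 paint(5,3,G):
BBGGGB
BBGGGB
BBGGGB
BBGGGB
BBBBBB
BBBGBB
BBBBBB
BBBBBB
After op 4 fill(2,5,R) [35 cells changed]:
RRGGGR
RRGGGR
RRGGGR
RRGGGR
RRRRRR
RRRGRR
RRRRRR
RRRRRR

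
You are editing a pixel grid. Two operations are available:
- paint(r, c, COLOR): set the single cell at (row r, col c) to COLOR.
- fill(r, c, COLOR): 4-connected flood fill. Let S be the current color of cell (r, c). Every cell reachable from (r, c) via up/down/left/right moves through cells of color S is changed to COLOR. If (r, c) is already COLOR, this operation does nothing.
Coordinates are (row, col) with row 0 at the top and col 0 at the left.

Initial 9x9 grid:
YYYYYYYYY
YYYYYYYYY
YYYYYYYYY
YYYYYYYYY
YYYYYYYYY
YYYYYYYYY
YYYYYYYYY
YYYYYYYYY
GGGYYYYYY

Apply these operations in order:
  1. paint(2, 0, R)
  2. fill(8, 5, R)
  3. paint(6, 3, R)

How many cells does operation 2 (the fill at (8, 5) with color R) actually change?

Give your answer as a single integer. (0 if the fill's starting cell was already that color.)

Answer: 77

Derivation:
After op 1 paint(2,0,R):
YYYYYYYYY
YYYYYYYYY
RYYYYYYYY
YYYYYYYYY
YYYYYYYYY
YYYYYYYYY
YYYYYYYYY
YYYYYYYYY
GGGYYYYYY
After op 2 fill(8,5,R) [77 cells changed]:
RRRRRRRRR
RRRRRRRRR
RRRRRRRRR
RRRRRRRRR
RRRRRRRRR
RRRRRRRRR
RRRRRRRRR
RRRRRRRRR
GGGRRRRRR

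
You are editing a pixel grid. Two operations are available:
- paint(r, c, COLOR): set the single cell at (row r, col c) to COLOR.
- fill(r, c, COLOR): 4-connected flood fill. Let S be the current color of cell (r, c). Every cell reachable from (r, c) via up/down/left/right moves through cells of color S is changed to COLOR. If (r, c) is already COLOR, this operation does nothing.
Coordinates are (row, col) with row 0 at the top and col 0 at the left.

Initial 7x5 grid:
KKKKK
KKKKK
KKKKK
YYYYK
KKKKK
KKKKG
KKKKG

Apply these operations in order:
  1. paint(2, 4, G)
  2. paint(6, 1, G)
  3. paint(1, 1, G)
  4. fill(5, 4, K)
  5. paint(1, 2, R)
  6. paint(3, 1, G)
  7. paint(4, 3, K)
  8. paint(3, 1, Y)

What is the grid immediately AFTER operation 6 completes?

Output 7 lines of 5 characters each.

After op 1 paint(2,4,G):
KKKKK
KKKKK
KKKKG
YYYYK
KKKKK
KKKKG
KKKKG
After op 2 paint(6,1,G):
KKKKK
KKKKK
KKKKG
YYYYK
KKKKK
KKKKG
KGKKG
After op 3 paint(1,1,G):
KKKKK
KGKKK
KKKKG
YYYYK
KKKKK
KKKKG
KGKKG
After op 4 fill(5,4,K) [2 cells changed]:
KKKKK
KGKKK
KKKKG
YYYYK
KKKKK
KKKKK
KGKKK
After op 5 paint(1,2,R):
KKKKK
KGRKK
KKKKG
YYYYK
KKKKK
KKKKK
KGKKK
After op 6 paint(3,1,G):
KKKKK
KGRKK
KKKKG
YGYYK
KKKKK
KKKKK
KGKKK

Answer: KKKKK
KGRKK
KKKKG
YGYYK
KKKKK
KKKKK
KGKKK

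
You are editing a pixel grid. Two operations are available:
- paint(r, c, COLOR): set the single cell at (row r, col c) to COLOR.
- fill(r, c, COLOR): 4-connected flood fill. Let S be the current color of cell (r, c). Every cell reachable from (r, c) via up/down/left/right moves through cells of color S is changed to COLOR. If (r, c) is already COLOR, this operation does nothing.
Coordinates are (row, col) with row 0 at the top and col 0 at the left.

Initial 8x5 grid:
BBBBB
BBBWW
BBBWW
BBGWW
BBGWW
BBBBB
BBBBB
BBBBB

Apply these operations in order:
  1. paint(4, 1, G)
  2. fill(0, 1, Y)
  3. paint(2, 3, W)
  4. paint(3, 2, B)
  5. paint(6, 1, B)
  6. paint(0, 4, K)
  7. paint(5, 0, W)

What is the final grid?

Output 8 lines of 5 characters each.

Answer: YYYYK
YYYWW
YYYWW
YYBWW
YGGWW
WYYYY
YBYYY
YYYYY

Derivation:
After op 1 paint(4,1,G):
BBBBB
BBBWW
BBBWW
BBGWW
BGGWW
BBBBB
BBBBB
BBBBB
After op 2 fill(0,1,Y) [29 cells changed]:
YYYYY
YYYWW
YYYWW
YYGWW
YGGWW
YYYYY
YYYYY
YYYYY
After op 3 paint(2,3,W):
YYYYY
YYYWW
YYYWW
YYGWW
YGGWW
YYYYY
YYYYY
YYYYY
After op 4 paint(3,2,B):
YYYYY
YYYWW
YYYWW
YYBWW
YGGWW
YYYYY
YYYYY
YYYYY
After op 5 paint(6,1,B):
YYYYY
YYYWW
YYYWW
YYBWW
YGGWW
YYYYY
YBYYY
YYYYY
After op 6 paint(0,4,K):
YYYYK
YYYWW
YYYWW
YYBWW
YGGWW
YYYYY
YBYYY
YYYYY
After op 7 paint(5,0,W):
YYYYK
YYYWW
YYYWW
YYBWW
YGGWW
WYYYY
YBYYY
YYYYY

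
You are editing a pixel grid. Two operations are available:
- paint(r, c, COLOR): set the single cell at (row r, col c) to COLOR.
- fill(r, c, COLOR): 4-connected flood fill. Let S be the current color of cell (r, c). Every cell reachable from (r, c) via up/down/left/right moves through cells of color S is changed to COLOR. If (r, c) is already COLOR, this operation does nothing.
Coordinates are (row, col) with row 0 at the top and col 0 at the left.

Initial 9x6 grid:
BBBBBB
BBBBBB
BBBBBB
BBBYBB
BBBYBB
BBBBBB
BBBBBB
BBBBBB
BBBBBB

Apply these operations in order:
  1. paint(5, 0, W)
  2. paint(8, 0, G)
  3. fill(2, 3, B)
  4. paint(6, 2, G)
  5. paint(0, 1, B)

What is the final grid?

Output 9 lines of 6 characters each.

After op 1 paint(5,0,W):
BBBBBB
BBBBBB
BBBBBB
BBBYBB
BBBYBB
WBBBBB
BBBBBB
BBBBBB
BBBBBB
After op 2 paint(8,0,G):
BBBBBB
BBBBBB
BBBBBB
BBBYBB
BBBYBB
WBBBBB
BBBBBB
BBBBBB
GBBBBB
After op 3 fill(2,3,B) [0 cells changed]:
BBBBBB
BBBBBB
BBBBBB
BBBYBB
BBBYBB
WBBBBB
BBBBBB
BBBBBB
GBBBBB
After op 4 paint(6,2,G):
BBBBBB
BBBBBB
BBBBBB
BBBYBB
BBBYBB
WBBBBB
BBGBBB
BBBBBB
GBBBBB
After op 5 paint(0,1,B):
BBBBBB
BBBBBB
BBBBBB
BBBYBB
BBBYBB
WBBBBB
BBGBBB
BBBBBB
GBBBBB

Answer: BBBBBB
BBBBBB
BBBBBB
BBBYBB
BBBYBB
WBBBBB
BBGBBB
BBBBBB
GBBBBB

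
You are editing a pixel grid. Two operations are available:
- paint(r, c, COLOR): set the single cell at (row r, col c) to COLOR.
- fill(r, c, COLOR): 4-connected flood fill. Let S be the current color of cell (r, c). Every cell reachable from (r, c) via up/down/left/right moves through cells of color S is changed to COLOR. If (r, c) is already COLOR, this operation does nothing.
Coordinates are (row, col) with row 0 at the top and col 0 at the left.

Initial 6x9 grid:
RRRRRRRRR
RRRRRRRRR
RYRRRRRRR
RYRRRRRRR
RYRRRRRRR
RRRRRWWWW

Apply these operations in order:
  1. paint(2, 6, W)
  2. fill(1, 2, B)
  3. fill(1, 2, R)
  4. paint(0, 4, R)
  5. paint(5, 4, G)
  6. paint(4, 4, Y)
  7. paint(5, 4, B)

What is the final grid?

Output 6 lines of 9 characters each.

After op 1 paint(2,6,W):
RRRRRRRRR
RRRRRRRRR
RYRRRRWRR
RYRRRRRRR
RYRRRRRRR
RRRRRWWWW
After op 2 fill(1,2,B) [46 cells changed]:
BBBBBBBBB
BBBBBBBBB
BYBBBBWBB
BYBBBBBBB
BYBBBBBBB
BBBBBWWWW
After op 3 fill(1,2,R) [46 cells changed]:
RRRRRRRRR
RRRRRRRRR
RYRRRRWRR
RYRRRRRRR
RYRRRRRRR
RRRRRWWWW
After op 4 paint(0,4,R):
RRRRRRRRR
RRRRRRRRR
RYRRRRWRR
RYRRRRRRR
RYRRRRRRR
RRRRRWWWW
After op 5 paint(5,4,G):
RRRRRRRRR
RRRRRRRRR
RYRRRRWRR
RYRRRRRRR
RYRRRRRRR
RRRRGWWWW
After op 6 paint(4,4,Y):
RRRRRRRRR
RRRRRRRRR
RYRRRRWRR
RYRRRRRRR
RYRRYRRRR
RRRRGWWWW
After op 7 paint(5,4,B):
RRRRRRRRR
RRRRRRRRR
RYRRRRWRR
RYRRRRRRR
RYRRYRRRR
RRRRBWWWW

Answer: RRRRRRRRR
RRRRRRRRR
RYRRRRWRR
RYRRRRRRR
RYRRYRRRR
RRRRBWWWW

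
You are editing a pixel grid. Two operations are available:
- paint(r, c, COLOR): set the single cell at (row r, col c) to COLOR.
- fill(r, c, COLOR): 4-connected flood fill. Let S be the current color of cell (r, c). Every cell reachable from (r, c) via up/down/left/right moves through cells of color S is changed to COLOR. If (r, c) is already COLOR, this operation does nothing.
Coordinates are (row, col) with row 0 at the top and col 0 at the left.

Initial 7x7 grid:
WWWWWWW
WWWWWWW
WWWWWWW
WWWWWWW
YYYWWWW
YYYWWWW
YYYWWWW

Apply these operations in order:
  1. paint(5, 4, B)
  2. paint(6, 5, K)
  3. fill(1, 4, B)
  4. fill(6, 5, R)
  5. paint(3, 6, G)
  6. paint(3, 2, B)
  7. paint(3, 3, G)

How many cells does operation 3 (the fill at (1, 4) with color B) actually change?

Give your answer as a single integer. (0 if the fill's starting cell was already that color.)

Answer: 38

Derivation:
After op 1 paint(5,4,B):
WWWWWWW
WWWWWWW
WWWWWWW
WWWWWWW
YYYWWWW
YYYWBWW
YYYWWWW
After op 2 paint(6,5,K):
WWWWWWW
WWWWWWW
WWWWWWW
WWWWWWW
YYYWWWW
YYYWBWW
YYYWWKW
After op 3 fill(1,4,B) [38 cells changed]:
BBBBBBB
BBBBBBB
BBBBBBB
BBBBBBB
YYYBBBB
YYYBBBB
YYYBBKB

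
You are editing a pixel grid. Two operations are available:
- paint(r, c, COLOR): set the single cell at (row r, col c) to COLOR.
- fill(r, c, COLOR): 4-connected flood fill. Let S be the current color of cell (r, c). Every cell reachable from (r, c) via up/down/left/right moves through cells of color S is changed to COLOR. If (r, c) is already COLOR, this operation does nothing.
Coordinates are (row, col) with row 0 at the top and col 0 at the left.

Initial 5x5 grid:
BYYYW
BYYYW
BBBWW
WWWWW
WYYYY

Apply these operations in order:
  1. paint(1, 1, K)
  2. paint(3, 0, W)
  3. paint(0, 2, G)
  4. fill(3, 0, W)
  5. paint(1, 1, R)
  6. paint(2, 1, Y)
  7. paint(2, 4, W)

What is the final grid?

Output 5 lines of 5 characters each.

Answer: BYGYW
BRYYW
BYBWW
WWWWW
WYYYY

Derivation:
After op 1 paint(1,1,K):
BYYYW
BKYYW
BBBWW
WWWWW
WYYYY
After op 2 paint(3,0,W):
BYYYW
BKYYW
BBBWW
WWWWW
WYYYY
After op 3 paint(0,2,G):
BYGYW
BKYYW
BBBWW
WWWWW
WYYYY
After op 4 fill(3,0,W) [0 cells changed]:
BYGYW
BKYYW
BBBWW
WWWWW
WYYYY
After op 5 paint(1,1,R):
BYGYW
BRYYW
BBBWW
WWWWW
WYYYY
After op 6 paint(2,1,Y):
BYGYW
BRYYW
BYBWW
WWWWW
WYYYY
After op 7 paint(2,4,W):
BYGYW
BRYYW
BYBWW
WWWWW
WYYYY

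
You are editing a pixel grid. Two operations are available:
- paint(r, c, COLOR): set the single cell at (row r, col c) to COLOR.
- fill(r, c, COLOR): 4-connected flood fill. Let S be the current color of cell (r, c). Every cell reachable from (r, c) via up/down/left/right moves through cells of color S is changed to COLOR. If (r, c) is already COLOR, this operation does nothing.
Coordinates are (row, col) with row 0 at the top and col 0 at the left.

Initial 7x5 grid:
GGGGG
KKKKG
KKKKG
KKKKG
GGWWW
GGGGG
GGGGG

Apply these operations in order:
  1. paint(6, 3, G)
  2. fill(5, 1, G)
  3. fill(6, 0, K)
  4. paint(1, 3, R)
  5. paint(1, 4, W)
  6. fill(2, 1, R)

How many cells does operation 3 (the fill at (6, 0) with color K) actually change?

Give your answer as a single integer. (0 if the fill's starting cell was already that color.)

Answer: 12

Derivation:
After op 1 paint(6,3,G):
GGGGG
KKKKG
KKKKG
KKKKG
GGWWW
GGGGG
GGGGG
After op 2 fill(5,1,G) [0 cells changed]:
GGGGG
KKKKG
KKKKG
KKKKG
GGWWW
GGGGG
GGGGG
After op 3 fill(6,0,K) [12 cells changed]:
GGGGG
KKKKG
KKKKG
KKKKG
KKWWW
KKKKK
KKKKK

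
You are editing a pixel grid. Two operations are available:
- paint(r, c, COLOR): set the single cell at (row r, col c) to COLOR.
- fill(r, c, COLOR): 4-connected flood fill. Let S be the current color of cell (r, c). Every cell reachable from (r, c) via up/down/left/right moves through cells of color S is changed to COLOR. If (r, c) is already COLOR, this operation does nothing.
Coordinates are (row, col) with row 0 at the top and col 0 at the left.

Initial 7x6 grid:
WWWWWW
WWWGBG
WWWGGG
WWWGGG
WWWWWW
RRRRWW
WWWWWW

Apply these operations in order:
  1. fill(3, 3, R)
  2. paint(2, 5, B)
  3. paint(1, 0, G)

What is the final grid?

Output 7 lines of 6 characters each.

Answer: WWWWWW
GWWRBR
WWWRRB
WWWRRR
WWWWWW
RRRRWW
WWWWWW

Derivation:
After op 1 fill(3,3,R) [8 cells changed]:
WWWWWW
WWWRBR
WWWRRR
WWWRRR
WWWWWW
RRRRWW
WWWWWW
After op 2 paint(2,5,B):
WWWWWW
WWWRBR
WWWRRB
WWWRRR
WWWWWW
RRRRWW
WWWWWW
After op 3 paint(1,0,G):
WWWWWW
GWWRBR
WWWRRB
WWWRRR
WWWWWW
RRRRWW
WWWWWW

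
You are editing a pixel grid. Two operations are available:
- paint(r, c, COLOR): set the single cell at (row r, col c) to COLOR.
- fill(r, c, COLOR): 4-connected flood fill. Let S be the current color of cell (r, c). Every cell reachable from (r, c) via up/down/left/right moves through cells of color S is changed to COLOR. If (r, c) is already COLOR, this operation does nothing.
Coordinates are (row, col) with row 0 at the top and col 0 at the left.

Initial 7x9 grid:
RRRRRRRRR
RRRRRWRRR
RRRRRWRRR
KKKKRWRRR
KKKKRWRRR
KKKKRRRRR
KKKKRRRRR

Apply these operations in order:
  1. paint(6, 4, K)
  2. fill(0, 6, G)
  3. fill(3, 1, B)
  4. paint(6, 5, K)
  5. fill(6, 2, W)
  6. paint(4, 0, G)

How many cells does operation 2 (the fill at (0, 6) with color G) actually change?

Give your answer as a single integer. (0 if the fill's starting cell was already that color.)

After op 1 paint(6,4,K):
RRRRRRRRR
RRRRRWRRR
RRRRRWRRR
KKKKRWRRR
KKKKRWRRR
KKKKRRRRR
KKKKKRRRR
After op 2 fill(0,6,G) [42 cells changed]:
GGGGGGGGG
GGGGGWGGG
GGGGGWGGG
KKKKGWGGG
KKKKGWGGG
KKKKGGGGG
KKKKKGGGG

Answer: 42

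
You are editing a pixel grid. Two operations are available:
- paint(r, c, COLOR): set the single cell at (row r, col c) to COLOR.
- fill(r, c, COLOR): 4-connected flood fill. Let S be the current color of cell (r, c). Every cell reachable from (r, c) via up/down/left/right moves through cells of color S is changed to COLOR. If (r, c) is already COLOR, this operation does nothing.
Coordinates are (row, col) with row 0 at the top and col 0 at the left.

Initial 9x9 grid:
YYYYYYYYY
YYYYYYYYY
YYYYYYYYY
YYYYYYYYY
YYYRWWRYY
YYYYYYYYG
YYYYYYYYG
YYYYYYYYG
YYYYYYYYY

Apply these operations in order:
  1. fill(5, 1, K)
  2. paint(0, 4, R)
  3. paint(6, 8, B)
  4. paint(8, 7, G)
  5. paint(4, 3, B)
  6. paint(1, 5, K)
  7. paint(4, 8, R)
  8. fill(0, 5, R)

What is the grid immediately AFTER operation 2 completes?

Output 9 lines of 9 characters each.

Answer: KKKKRKKKK
KKKKKKKKK
KKKKKKKKK
KKKKKKKKK
KKKRWWRKK
KKKKKKKKG
KKKKKKKKG
KKKKKKKKG
KKKKKKKKK

Derivation:
After op 1 fill(5,1,K) [74 cells changed]:
KKKKKKKKK
KKKKKKKKK
KKKKKKKKK
KKKKKKKKK
KKKRWWRKK
KKKKKKKKG
KKKKKKKKG
KKKKKKKKG
KKKKKKKKK
After op 2 paint(0,4,R):
KKKKRKKKK
KKKKKKKKK
KKKKKKKKK
KKKKKKKKK
KKKRWWRKK
KKKKKKKKG
KKKKKKKKG
KKKKKKKKG
KKKKKKKKK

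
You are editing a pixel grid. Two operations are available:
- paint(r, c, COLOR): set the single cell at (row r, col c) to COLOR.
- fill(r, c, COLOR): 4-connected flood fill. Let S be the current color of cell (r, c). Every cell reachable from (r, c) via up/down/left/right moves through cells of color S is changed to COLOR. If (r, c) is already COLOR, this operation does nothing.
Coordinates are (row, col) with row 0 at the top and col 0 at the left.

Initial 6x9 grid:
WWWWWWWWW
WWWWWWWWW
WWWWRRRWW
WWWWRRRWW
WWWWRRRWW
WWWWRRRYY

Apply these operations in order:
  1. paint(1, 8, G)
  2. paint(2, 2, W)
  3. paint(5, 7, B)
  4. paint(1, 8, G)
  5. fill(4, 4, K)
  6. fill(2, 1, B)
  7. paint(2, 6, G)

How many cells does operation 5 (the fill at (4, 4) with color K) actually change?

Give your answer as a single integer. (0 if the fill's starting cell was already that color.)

After op 1 paint(1,8,G):
WWWWWWWWW
WWWWWWWWG
WWWWRRRWW
WWWWRRRWW
WWWWRRRWW
WWWWRRRYY
After op 2 paint(2,2,W):
WWWWWWWWW
WWWWWWWWG
WWWWRRRWW
WWWWRRRWW
WWWWRRRWW
WWWWRRRYY
After op 3 paint(5,7,B):
WWWWWWWWW
WWWWWWWWG
WWWWRRRWW
WWWWRRRWW
WWWWRRRWW
WWWWRRRBY
After op 4 paint(1,8,G):
WWWWWWWWW
WWWWWWWWG
WWWWRRRWW
WWWWRRRWW
WWWWRRRWW
WWWWRRRBY
After op 5 fill(4,4,K) [12 cells changed]:
WWWWWWWWW
WWWWWWWWG
WWWWKKKWW
WWWWKKKWW
WWWWKKKWW
WWWWKKKBY

Answer: 12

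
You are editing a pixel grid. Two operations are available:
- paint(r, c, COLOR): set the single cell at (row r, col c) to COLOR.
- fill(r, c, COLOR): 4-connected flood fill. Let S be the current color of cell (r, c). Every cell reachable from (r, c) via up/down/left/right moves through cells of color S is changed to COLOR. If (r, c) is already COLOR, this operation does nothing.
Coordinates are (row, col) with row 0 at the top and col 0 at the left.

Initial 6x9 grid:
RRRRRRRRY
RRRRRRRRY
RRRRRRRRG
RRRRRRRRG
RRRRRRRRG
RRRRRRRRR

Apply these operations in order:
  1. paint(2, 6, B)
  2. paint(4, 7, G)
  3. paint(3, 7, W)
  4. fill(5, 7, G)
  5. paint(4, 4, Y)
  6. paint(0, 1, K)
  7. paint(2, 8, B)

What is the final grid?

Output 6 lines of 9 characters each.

Answer: GKGGGGGGY
GGGGGGGGY
GGGGGGBGB
GGGGGGGWG
GGGGYGGGG
GGGGGGGGG

Derivation:
After op 1 paint(2,6,B):
RRRRRRRRY
RRRRRRRRY
RRRRRRBRG
RRRRRRRRG
RRRRRRRRG
RRRRRRRRR
After op 2 paint(4,7,G):
RRRRRRRRY
RRRRRRRRY
RRRRRRBRG
RRRRRRRRG
RRRRRRRGG
RRRRRRRRR
After op 3 paint(3,7,W):
RRRRRRRRY
RRRRRRRRY
RRRRRRBRG
RRRRRRRWG
RRRRRRRGG
RRRRRRRRR
After op 4 fill(5,7,G) [46 cells changed]:
GGGGGGGGY
GGGGGGGGY
GGGGGGBGG
GGGGGGGWG
GGGGGGGGG
GGGGGGGGG
After op 5 paint(4,4,Y):
GGGGGGGGY
GGGGGGGGY
GGGGGGBGG
GGGGGGGWG
GGGGYGGGG
GGGGGGGGG
After op 6 paint(0,1,K):
GKGGGGGGY
GGGGGGGGY
GGGGGGBGG
GGGGGGGWG
GGGGYGGGG
GGGGGGGGG
After op 7 paint(2,8,B):
GKGGGGGGY
GGGGGGGGY
GGGGGGBGB
GGGGGGGWG
GGGGYGGGG
GGGGGGGGG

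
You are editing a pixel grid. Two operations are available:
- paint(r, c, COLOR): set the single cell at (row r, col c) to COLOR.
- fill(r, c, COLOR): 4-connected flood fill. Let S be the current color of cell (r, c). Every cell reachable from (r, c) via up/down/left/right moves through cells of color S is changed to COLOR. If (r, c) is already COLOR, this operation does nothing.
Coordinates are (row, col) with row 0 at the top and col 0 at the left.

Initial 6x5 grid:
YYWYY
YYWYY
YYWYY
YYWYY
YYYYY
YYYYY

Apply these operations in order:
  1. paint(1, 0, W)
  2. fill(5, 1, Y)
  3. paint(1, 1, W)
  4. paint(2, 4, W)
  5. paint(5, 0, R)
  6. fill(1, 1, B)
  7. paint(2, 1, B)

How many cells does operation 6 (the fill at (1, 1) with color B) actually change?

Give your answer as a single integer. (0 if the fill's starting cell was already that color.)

Answer: 6

Derivation:
After op 1 paint(1,0,W):
YYWYY
WYWYY
YYWYY
YYWYY
YYYYY
YYYYY
After op 2 fill(5,1,Y) [0 cells changed]:
YYWYY
WYWYY
YYWYY
YYWYY
YYYYY
YYYYY
After op 3 paint(1,1,W):
YYWYY
WWWYY
YYWYY
YYWYY
YYYYY
YYYYY
After op 4 paint(2,4,W):
YYWYY
WWWYY
YYWYW
YYWYY
YYYYY
YYYYY
After op 5 paint(5,0,R):
YYWYY
WWWYY
YYWYW
YYWYY
YYYYY
RYYYY
After op 6 fill(1,1,B) [6 cells changed]:
YYBYY
BBBYY
YYBYW
YYBYY
YYYYY
RYYYY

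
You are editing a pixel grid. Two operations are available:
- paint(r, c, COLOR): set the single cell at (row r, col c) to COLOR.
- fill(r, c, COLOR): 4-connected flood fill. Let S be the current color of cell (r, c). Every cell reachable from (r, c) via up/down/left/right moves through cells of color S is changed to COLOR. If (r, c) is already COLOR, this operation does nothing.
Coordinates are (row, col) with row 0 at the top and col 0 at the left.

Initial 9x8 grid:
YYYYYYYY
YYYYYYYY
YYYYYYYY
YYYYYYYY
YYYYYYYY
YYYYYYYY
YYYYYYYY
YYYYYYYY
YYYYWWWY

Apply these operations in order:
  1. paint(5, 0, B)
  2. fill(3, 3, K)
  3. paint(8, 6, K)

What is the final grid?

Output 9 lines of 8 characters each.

After op 1 paint(5,0,B):
YYYYYYYY
YYYYYYYY
YYYYYYYY
YYYYYYYY
YYYYYYYY
BYYYYYYY
YYYYYYYY
YYYYYYYY
YYYYWWWY
After op 2 fill(3,3,K) [68 cells changed]:
KKKKKKKK
KKKKKKKK
KKKKKKKK
KKKKKKKK
KKKKKKKK
BKKKKKKK
KKKKKKKK
KKKKKKKK
KKKKWWWK
After op 3 paint(8,6,K):
KKKKKKKK
KKKKKKKK
KKKKKKKK
KKKKKKKK
KKKKKKKK
BKKKKKKK
KKKKKKKK
KKKKKKKK
KKKKWWKK

Answer: KKKKKKKK
KKKKKKKK
KKKKKKKK
KKKKKKKK
KKKKKKKK
BKKKKKKK
KKKKKKKK
KKKKKKKK
KKKKWWKK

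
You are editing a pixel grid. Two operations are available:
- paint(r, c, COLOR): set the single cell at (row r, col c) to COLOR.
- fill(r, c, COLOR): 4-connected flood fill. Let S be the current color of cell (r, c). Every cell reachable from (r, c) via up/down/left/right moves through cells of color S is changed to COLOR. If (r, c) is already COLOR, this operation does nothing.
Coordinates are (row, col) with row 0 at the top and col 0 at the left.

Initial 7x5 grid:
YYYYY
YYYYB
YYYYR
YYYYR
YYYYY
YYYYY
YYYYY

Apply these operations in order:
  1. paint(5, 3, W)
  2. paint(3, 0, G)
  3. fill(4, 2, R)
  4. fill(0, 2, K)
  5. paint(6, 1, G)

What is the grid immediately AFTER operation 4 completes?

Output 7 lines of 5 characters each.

After op 1 paint(5,3,W):
YYYYY
YYYYB
YYYYR
YYYYR
YYYYY
YYYWY
YYYYY
After op 2 paint(3,0,G):
YYYYY
YYYYB
YYYYR
GYYYR
YYYYY
YYYWY
YYYYY
After op 3 fill(4,2,R) [30 cells changed]:
RRRRR
RRRRB
RRRRR
GRRRR
RRRRR
RRRWR
RRRRR
After op 4 fill(0,2,K) [32 cells changed]:
KKKKK
KKKKB
KKKKK
GKKKK
KKKKK
KKKWK
KKKKK

Answer: KKKKK
KKKKB
KKKKK
GKKKK
KKKKK
KKKWK
KKKKK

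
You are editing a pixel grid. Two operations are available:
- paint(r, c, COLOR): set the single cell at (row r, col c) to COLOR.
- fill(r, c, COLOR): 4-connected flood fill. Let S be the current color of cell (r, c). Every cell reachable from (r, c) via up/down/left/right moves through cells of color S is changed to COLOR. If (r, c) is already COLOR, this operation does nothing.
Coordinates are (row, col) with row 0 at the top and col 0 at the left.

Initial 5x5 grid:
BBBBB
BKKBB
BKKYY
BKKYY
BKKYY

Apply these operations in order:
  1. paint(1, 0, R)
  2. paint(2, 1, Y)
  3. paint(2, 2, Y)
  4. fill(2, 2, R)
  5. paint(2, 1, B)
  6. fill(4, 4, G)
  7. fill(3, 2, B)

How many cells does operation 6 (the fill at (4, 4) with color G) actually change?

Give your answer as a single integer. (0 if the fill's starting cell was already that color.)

Answer: 7

Derivation:
After op 1 paint(1,0,R):
BBBBB
RKKBB
BKKYY
BKKYY
BKKYY
After op 2 paint(2,1,Y):
BBBBB
RKKBB
BYKYY
BKKYY
BKKYY
After op 3 paint(2,2,Y):
BBBBB
RKKBB
BYYYY
BKKYY
BKKYY
After op 4 fill(2,2,R) [8 cells changed]:
BBBBB
RKKBB
BRRRR
BKKRR
BKKRR
After op 5 paint(2,1,B):
BBBBB
RKKBB
BBRRR
BKKRR
BKKRR
After op 6 fill(4,4,G) [7 cells changed]:
BBBBB
RKKBB
BBGGG
BKKGG
BKKGG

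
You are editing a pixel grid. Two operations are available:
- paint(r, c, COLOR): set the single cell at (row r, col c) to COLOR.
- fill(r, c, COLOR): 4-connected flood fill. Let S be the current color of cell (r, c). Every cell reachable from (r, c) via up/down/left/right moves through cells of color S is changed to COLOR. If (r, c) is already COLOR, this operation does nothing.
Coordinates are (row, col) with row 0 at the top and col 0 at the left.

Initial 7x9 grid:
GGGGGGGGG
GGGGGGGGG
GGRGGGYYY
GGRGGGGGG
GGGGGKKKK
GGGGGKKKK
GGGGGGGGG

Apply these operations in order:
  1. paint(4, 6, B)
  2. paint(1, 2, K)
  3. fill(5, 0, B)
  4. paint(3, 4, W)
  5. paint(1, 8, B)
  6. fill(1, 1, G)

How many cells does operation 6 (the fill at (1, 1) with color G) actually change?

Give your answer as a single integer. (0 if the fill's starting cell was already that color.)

After op 1 paint(4,6,B):
GGGGGGGGG
GGGGGGGGG
GGRGGGYYY
GGRGGGGGG
GGGGGKBKK
GGGGGKKKK
GGGGGGGGG
After op 2 paint(1,2,K):
GGGGGGGGG
GGKGGGGGG
GGRGGGYYY
GGRGGGGGG
GGGGGKBKK
GGGGGKKKK
GGGGGGGGG
After op 3 fill(5,0,B) [49 cells changed]:
BBBBBBBBB
BBKBBBBBB
BBRBBBYYY
BBRBBBBBB
BBBBBKBKK
BBBBBKKKK
BBBBBBBBB
After op 4 paint(3,4,W):
BBBBBBBBB
BBKBBBBBB
BBRBBBYYY
BBRBWBBBB
BBBBBKBKK
BBBBBKKKK
BBBBBBBBB
After op 5 paint(1,8,B):
BBBBBBBBB
BBKBBBBBB
BBRBBBYYY
BBRBWBBBB
BBBBBKBKK
BBBBBKKKK
BBBBBBBBB
After op 6 fill(1,1,G) [49 cells changed]:
GGGGGGGGG
GGKGGGGGG
GGRGGGYYY
GGRGWGGGG
GGGGGKGKK
GGGGGKKKK
GGGGGGGGG

Answer: 49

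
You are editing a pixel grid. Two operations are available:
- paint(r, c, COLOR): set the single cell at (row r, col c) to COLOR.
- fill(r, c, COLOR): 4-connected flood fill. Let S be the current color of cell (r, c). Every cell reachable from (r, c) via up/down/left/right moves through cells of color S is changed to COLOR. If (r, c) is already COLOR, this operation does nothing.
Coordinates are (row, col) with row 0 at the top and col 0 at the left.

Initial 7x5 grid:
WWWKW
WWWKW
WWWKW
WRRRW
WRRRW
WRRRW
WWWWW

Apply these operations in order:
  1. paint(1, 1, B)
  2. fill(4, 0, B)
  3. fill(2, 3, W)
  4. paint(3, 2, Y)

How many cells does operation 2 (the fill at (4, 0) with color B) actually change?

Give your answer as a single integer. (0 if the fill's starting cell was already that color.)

Answer: 22

Derivation:
After op 1 paint(1,1,B):
WWWKW
WBWKW
WWWKW
WRRRW
WRRRW
WRRRW
WWWWW
After op 2 fill(4,0,B) [22 cells changed]:
BBBKB
BBBKB
BBBKB
BRRRB
BRRRB
BRRRB
BBBBB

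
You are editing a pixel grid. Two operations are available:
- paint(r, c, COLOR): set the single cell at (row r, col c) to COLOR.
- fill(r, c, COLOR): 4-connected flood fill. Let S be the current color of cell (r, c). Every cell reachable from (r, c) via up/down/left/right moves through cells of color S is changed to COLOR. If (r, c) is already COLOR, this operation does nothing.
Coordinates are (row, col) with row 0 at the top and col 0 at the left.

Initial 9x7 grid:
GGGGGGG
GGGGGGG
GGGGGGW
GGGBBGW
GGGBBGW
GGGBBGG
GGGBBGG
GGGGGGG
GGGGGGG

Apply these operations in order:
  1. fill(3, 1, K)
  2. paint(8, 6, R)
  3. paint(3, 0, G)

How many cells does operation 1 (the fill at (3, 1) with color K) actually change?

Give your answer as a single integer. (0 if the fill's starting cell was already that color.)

Answer: 52

Derivation:
After op 1 fill(3,1,K) [52 cells changed]:
KKKKKKK
KKKKKKK
KKKKKKW
KKKBBKW
KKKBBKW
KKKBBKK
KKKBBKK
KKKKKKK
KKKKKKK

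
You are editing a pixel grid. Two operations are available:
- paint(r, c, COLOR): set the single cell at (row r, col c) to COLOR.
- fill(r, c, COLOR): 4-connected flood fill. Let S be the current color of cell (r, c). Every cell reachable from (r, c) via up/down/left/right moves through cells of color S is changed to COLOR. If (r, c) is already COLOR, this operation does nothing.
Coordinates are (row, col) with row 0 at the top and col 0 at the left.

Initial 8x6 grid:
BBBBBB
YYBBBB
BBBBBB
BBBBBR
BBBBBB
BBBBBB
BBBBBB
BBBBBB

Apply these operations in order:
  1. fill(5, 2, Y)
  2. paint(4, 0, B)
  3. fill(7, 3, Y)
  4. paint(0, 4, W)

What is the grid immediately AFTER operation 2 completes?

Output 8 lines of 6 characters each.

Answer: YYYYYY
YYYYYY
YYYYYY
YYYYYR
BYYYYY
YYYYYY
YYYYYY
YYYYYY

Derivation:
After op 1 fill(5,2,Y) [45 cells changed]:
YYYYYY
YYYYYY
YYYYYY
YYYYYR
YYYYYY
YYYYYY
YYYYYY
YYYYYY
After op 2 paint(4,0,B):
YYYYYY
YYYYYY
YYYYYY
YYYYYR
BYYYYY
YYYYYY
YYYYYY
YYYYYY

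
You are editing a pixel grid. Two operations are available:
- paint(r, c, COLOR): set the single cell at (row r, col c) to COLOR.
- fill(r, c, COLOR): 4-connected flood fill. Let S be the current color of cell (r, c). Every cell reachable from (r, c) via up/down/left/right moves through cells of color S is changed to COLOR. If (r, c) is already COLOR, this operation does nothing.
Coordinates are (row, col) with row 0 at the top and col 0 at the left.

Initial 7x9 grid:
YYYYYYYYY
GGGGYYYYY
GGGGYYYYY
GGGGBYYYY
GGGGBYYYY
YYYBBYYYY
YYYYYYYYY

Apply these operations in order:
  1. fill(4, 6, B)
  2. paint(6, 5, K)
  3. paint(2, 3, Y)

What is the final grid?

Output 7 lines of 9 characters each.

After op 1 fill(4,6,B) [43 cells changed]:
BBBBBBBBB
GGGGBBBBB
GGGGBBBBB
GGGGBBBBB
GGGGBBBBB
BBBBBBBBB
BBBBBBBBB
After op 2 paint(6,5,K):
BBBBBBBBB
GGGGBBBBB
GGGGBBBBB
GGGGBBBBB
GGGGBBBBB
BBBBBBBBB
BBBBBKBBB
After op 3 paint(2,3,Y):
BBBBBBBBB
GGGGBBBBB
GGGYBBBBB
GGGGBBBBB
GGGGBBBBB
BBBBBBBBB
BBBBBKBBB

Answer: BBBBBBBBB
GGGGBBBBB
GGGYBBBBB
GGGGBBBBB
GGGGBBBBB
BBBBBBBBB
BBBBBKBBB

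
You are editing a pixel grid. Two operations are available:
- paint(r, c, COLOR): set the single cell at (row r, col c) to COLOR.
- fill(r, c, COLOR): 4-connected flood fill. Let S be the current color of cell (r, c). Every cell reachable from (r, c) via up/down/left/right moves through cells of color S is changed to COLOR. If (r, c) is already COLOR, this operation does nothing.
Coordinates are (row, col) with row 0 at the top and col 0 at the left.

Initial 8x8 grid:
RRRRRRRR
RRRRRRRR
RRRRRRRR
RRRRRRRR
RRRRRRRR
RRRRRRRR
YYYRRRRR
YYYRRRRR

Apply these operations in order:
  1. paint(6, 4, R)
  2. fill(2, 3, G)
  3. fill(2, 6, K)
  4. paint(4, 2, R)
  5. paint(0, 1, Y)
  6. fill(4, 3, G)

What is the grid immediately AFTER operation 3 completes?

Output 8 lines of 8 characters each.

After op 1 paint(6,4,R):
RRRRRRRR
RRRRRRRR
RRRRRRRR
RRRRRRRR
RRRRRRRR
RRRRRRRR
YYYRRRRR
YYYRRRRR
After op 2 fill(2,3,G) [58 cells changed]:
GGGGGGGG
GGGGGGGG
GGGGGGGG
GGGGGGGG
GGGGGGGG
GGGGGGGG
YYYGGGGG
YYYGGGGG
After op 3 fill(2,6,K) [58 cells changed]:
KKKKKKKK
KKKKKKKK
KKKKKKKK
KKKKKKKK
KKKKKKKK
KKKKKKKK
YYYKKKKK
YYYKKKKK

Answer: KKKKKKKK
KKKKKKKK
KKKKKKKK
KKKKKKKK
KKKKKKKK
KKKKKKKK
YYYKKKKK
YYYKKKKK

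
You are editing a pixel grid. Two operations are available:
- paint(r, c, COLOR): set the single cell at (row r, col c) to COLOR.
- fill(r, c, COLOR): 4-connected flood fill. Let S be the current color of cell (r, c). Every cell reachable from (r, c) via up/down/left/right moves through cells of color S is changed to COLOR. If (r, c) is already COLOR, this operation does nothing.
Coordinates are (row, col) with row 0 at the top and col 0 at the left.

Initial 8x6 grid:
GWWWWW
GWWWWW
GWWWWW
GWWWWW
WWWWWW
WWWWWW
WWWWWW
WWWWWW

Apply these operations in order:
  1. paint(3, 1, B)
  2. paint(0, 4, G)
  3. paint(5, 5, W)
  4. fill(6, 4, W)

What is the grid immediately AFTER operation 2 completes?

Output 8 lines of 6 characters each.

Answer: GWWWGW
GWWWWW
GWWWWW
GBWWWW
WWWWWW
WWWWWW
WWWWWW
WWWWWW

Derivation:
After op 1 paint(3,1,B):
GWWWWW
GWWWWW
GWWWWW
GBWWWW
WWWWWW
WWWWWW
WWWWWW
WWWWWW
After op 2 paint(0,4,G):
GWWWGW
GWWWWW
GWWWWW
GBWWWW
WWWWWW
WWWWWW
WWWWWW
WWWWWW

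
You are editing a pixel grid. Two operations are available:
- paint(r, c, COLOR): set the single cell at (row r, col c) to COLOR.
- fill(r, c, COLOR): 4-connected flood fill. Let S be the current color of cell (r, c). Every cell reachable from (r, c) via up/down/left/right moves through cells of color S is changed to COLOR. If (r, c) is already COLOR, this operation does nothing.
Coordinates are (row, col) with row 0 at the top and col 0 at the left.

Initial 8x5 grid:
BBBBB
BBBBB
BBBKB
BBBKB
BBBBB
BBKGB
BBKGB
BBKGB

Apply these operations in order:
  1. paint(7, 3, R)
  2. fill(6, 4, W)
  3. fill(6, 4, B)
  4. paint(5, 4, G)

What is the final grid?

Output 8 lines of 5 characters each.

After op 1 paint(7,3,R):
BBBBB
BBBBB
BBBKB
BBBKB
BBBBB
BBKGB
BBKGB
BBKRB
After op 2 fill(6,4,W) [32 cells changed]:
WWWWW
WWWWW
WWWKW
WWWKW
WWWWW
WWKGW
WWKGW
WWKRW
After op 3 fill(6,4,B) [32 cells changed]:
BBBBB
BBBBB
BBBKB
BBBKB
BBBBB
BBKGB
BBKGB
BBKRB
After op 4 paint(5,4,G):
BBBBB
BBBBB
BBBKB
BBBKB
BBBBB
BBKGG
BBKGB
BBKRB

Answer: BBBBB
BBBBB
BBBKB
BBBKB
BBBBB
BBKGG
BBKGB
BBKRB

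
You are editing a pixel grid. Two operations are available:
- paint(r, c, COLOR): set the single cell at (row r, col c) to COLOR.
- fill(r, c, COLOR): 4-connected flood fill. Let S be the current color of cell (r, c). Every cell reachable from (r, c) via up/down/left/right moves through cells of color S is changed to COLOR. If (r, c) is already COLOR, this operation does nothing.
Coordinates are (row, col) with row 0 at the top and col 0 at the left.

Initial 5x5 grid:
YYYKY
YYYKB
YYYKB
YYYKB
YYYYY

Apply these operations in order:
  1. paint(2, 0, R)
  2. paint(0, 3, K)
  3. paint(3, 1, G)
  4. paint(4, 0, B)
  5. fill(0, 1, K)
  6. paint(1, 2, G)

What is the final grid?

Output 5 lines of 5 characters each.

Answer: KKKKY
KKGKB
RKKKB
YGKKB
BKKKK

Derivation:
After op 1 paint(2,0,R):
YYYKY
YYYKB
RYYKB
YYYKB
YYYYY
After op 2 paint(0,3,K):
YYYKY
YYYKB
RYYKB
YYYKB
YYYYY
After op 3 paint(3,1,G):
YYYKY
YYYKB
RYYKB
YGYKB
YYYYY
After op 4 paint(4,0,B):
YYYKY
YYYKB
RYYKB
YGYKB
BYYYY
After op 5 fill(0,1,K) [13 cells changed]:
KKKKY
KKKKB
RKKKB
YGKKB
BKKKK
After op 6 paint(1,2,G):
KKKKY
KKGKB
RKKKB
YGKKB
BKKKK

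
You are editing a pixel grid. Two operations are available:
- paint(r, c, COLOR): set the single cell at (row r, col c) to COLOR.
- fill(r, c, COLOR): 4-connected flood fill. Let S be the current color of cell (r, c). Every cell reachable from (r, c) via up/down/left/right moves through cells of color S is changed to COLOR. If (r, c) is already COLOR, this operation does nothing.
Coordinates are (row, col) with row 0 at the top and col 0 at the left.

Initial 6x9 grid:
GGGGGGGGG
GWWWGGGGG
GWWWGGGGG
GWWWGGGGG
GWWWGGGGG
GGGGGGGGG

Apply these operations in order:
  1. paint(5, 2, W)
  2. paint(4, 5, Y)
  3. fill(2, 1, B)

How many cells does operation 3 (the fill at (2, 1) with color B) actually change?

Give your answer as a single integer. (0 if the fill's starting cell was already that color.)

After op 1 paint(5,2,W):
GGGGGGGGG
GWWWGGGGG
GWWWGGGGG
GWWWGGGGG
GWWWGGGGG
GGWGGGGGG
After op 2 paint(4,5,Y):
GGGGGGGGG
GWWWGGGGG
GWWWGGGGG
GWWWGGGGG
GWWWGYGGG
GGWGGGGGG
After op 3 fill(2,1,B) [13 cells changed]:
GGGGGGGGG
GBBBGGGGG
GBBBGGGGG
GBBBGGGGG
GBBBGYGGG
GGBGGGGGG

Answer: 13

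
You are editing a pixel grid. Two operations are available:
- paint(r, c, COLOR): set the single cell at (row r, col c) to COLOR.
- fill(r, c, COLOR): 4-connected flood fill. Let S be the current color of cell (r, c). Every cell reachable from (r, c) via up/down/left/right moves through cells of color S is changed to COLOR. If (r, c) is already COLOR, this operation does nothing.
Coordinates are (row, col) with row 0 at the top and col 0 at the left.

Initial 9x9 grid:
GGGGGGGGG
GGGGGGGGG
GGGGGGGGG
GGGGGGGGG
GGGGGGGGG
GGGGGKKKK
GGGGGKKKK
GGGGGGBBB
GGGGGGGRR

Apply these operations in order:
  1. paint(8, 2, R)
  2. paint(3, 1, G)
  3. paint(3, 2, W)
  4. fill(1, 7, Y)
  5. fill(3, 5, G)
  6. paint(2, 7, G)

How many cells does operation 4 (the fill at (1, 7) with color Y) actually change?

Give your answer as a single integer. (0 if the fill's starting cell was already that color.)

After op 1 paint(8,2,R):
GGGGGGGGG
GGGGGGGGG
GGGGGGGGG
GGGGGGGGG
GGGGGGGGG
GGGGGKKKK
GGGGGKKKK
GGGGGGBBB
GGRGGGGRR
After op 2 paint(3,1,G):
GGGGGGGGG
GGGGGGGGG
GGGGGGGGG
GGGGGGGGG
GGGGGGGGG
GGGGGKKKK
GGGGGKKKK
GGGGGGBBB
GGRGGGGRR
After op 3 paint(3,2,W):
GGGGGGGGG
GGGGGGGGG
GGGGGGGGG
GGWGGGGGG
GGGGGGGGG
GGGGGKKKK
GGGGGKKKK
GGGGGGBBB
GGRGGGGRR
After op 4 fill(1,7,Y) [66 cells changed]:
YYYYYYYYY
YYYYYYYYY
YYYYYYYYY
YYWYYYYYY
YYYYYYYYY
YYYYYKKKK
YYYYYKKKK
YYYYYYBBB
YYRYYYYRR

Answer: 66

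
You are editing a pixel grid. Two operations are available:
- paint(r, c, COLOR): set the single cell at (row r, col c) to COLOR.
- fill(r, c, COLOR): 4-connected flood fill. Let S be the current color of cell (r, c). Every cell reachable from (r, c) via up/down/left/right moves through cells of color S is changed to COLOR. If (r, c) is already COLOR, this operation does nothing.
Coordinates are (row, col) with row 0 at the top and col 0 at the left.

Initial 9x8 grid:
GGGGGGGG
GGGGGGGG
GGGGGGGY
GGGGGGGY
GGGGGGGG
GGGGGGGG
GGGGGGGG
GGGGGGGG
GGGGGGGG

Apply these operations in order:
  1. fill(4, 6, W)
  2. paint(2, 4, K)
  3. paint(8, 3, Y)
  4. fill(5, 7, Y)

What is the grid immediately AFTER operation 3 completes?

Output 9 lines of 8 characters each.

After op 1 fill(4,6,W) [70 cells changed]:
WWWWWWWW
WWWWWWWW
WWWWWWWY
WWWWWWWY
WWWWWWWW
WWWWWWWW
WWWWWWWW
WWWWWWWW
WWWWWWWW
After op 2 paint(2,4,K):
WWWWWWWW
WWWWWWWW
WWWWKWWY
WWWWWWWY
WWWWWWWW
WWWWWWWW
WWWWWWWW
WWWWWWWW
WWWWWWWW
After op 3 paint(8,3,Y):
WWWWWWWW
WWWWWWWW
WWWWKWWY
WWWWWWWY
WWWWWWWW
WWWWWWWW
WWWWWWWW
WWWWWWWW
WWWYWWWW

Answer: WWWWWWWW
WWWWWWWW
WWWWKWWY
WWWWWWWY
WWWWWWWW
WWWWWWWW
WWWWWWWW
WWWWWWWW
WWWYWWWW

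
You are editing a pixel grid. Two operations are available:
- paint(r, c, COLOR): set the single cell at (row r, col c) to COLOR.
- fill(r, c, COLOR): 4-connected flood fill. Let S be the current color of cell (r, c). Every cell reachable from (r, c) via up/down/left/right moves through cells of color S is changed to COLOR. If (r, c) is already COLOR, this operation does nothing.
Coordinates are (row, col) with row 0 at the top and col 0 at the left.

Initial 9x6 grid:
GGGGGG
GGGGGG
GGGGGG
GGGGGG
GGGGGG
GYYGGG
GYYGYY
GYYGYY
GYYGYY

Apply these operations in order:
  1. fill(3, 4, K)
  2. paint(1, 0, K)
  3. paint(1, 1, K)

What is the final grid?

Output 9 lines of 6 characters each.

Answer: KKKKKK
KKKKKK
KKKKKK
KKKKKK
KKKKKK
KYYKKK
KYYKYY
KYYKYY
KYYKYY

Derivation:
After op 1 fill(3,4,K) [40 cells changed]:
KKKKKK
KKKKKK
KKKKKK
KKKKKK
KKKKKK
KYYKKK
KYYKYY
KYYKYY
KYYKYY
After op 2 paint(1,0,K):
KKKKKK
KKKKKK
KKKKKK
KKKKKK
KKKKKK
KYYKKK
KYYKYY
KYYKYY
KYYKYY
After op 3 paint(1,1,K):
KKKKKK
KKKKKK
KKKKKK
KKKKKK
KKKKKK
KYYKKK
KYYKYY
KYYKYY
KYYKYY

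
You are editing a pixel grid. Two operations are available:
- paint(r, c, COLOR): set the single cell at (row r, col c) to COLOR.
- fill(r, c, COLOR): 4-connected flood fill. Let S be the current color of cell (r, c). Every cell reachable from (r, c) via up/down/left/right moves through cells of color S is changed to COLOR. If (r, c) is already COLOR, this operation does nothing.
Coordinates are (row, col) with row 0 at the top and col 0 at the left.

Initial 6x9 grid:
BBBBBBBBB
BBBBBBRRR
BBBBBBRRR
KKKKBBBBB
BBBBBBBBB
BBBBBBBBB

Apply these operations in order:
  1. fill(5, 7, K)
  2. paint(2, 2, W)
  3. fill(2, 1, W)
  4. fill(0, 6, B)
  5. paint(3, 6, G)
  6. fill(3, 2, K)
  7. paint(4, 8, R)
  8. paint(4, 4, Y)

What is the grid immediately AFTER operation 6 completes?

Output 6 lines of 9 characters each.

After op 1 fill(5,7,K) [44 cells changed]:
KKKKKKKKK
KKKKKKRRR
KKKKKKRRR
KKKKKKKKK
KKKKKKKKK
KKKKKKKKK
After op 2 paint(2,2,W):
KKKKKKKKK
KKKKKKRRR
KKWKKKRRR
KKKKKKKKK
KKKKKKKKK
KKKKKKKKK
After op 3 fill(2,1,W) [47 cells changed]:
WWWWWWWWW
WWWWWWRRR
WWWWWWRRR
WWWWWWWWW
WWWWWWWWW
WWWWWWWWW
After op 4 fill(0,6,B) [48 cells changed]:
BBBBBBBBB
BBBBBBRRR
BBBBBBRRR
BBBBBBBBB
BBBBBBBBB
BBBBBBBBB
After op 5 paint(3,6,G):
BBBBBBBBB
BBBBBBRRR
BBBBBBRRR
BBBBBBGBB
BBBBBBBBB
BBBBBBBBB
After op 6 fill(3,2,K) [47 cells changed]:
KKKKKKKKK
KKKKKKRRR
KKKKKKRRR
KKKKKKGKK
KKKKKKKKK
KKKKKKKKK

Answer: KKKKKKKKK
KKKKKKRRR
KKKKKKRRR
KKKKKKGKK
KKKKKKKKK
KKKKKKKKK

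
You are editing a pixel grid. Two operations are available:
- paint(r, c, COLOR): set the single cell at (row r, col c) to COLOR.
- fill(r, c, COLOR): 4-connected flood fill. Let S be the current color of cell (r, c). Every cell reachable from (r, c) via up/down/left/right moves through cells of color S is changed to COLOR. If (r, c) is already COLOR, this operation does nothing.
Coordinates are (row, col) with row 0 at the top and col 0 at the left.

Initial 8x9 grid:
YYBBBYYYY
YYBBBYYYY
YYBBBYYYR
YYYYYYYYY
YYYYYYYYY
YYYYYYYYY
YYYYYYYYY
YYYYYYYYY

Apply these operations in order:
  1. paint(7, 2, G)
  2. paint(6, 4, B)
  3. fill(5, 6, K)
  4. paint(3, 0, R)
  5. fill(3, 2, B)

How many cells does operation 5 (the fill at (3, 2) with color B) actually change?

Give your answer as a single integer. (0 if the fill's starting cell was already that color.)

After op 1 paint(7,2,G):
YYBBBYYYY
YYBBBYYYY
YYBBBYYYR
YYYYYYYYY
YYYYYYYYY
YYYYYYYYY
YYYYYYYYY
YYGYYYYYY
After op 2 paint(6,4,B):
YYBBBYYYY
YYBBBYYYY
YYBBBYYYR
YYYYYYYYY
YYYYYYYYY
YYYYYYYYY
YYYYBYYYY
YYGYYYYYY
After op 3 fill(5,6,K) [60 cells changed]:
KKBBBKKKK
KKBBBKKKK
KKBBBKKKR
KKKKKKKKK
KKKKKKKKK
KKKKKKKKK
KKKKBKKKK
KKGKKKKKK
After op 4 paint(3,0,R):
KKBBBKKKK
KKBBBKKKK
KKBBBKKKR
RKKKKKKKK
KKKKKKKKK
KKKKKKKKK
KKKKBKKKK
KKGKKKKKK
After op 5 fill(3,2,B) [59 cells changed]:
BBBBBBBBB
BBBBBBBBB
BBBBBBBBR
RBBBBBBBB
BBBBBBBBB
BBBBBBBBB
BBBBBBBBB
BBGBBBBBB

Answer: 59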